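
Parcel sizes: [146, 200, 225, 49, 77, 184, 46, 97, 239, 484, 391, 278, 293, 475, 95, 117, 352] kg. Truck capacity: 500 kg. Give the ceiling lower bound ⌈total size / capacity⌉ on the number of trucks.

Total size = 146 + 200 + 225 + 49 + 77 + 184 + 46 + 97 + 239 + 484 + 391 + 278 + 293 + 475 + 95 + 117 + 352 = 3748 kg.
⌈3748 / 500⌉ = 8.

8 trucks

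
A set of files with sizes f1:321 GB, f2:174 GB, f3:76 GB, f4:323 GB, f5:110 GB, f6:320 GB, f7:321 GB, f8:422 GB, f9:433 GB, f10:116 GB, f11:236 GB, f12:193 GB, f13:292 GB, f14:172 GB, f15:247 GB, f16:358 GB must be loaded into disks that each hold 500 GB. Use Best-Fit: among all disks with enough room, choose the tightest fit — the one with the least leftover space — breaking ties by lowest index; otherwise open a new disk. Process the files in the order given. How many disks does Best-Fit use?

Put f1 (321 GB) in disk 1; 179 GB remain.
Put f2 (174 GB) in disk 1; 5 GB remain.
Put f3 (76 GB) in disk 2; 424 GB remain.
Put f4 (323 GB) in disk 2; 101 GB remain.
Put f5 (110 GB) in disk 3; 390 GB remain.
Put f6 (320 GB) in disk 3; 70 GB remain.
Put f7 (321 GB) in disk 4; 179 GB remain.
Put f8 (422 GB) in disk 5; 78 GB remain.
Put f9 (433 GB) in disk 6; 67 GB remain.
Put f10 (116 GB) in disk 4; 63 GB remain.
Put f11 (236 GB) in disk 7; 264 GB remain.
Put f12 (193 GB) in disk 7; 71 GB remain.
Put f13 (292 GB) in disk 8; 208 GB remain.
Put f14 (172 GB) in disk 8; 36 GB remain.
Put f15 (247 GB) in disk 9; 253 GB remain.
Put f16 (358 GB) in disk 10; 142 GB remain.
Final disks: [321,174] [76,323] [110,320] [321,116] [422] [433] [236,193] [292,172] [247] [358].

10 disks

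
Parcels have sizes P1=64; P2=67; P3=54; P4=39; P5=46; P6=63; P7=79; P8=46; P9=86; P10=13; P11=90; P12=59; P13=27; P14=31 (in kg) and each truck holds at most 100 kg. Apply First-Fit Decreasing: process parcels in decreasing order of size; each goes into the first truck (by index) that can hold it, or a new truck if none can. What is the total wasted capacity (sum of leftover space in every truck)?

136

Sorted descending: 90, 86, 79, 67, 64, 63, 59, 54, 46, 46, 39, 31, 27, 13.
truck 1: place 90 kg, 10 kg left
truck 2: place 86 kg, 14 kg left
truck 3: place 79 kg, 21 kg left
truck 4: place 67 kg, 33 kg left
truck 5: place 64 kg, 36 kg left
truck 6: place 63 kg, 37 kg left
truck 7: place 59 kg, 41 kg left
truck 8: place 54 kg, 46 kg left
truck 8: place 46 kg, 0 kg left
truck 9: place 46 kg, 54 kg left
truck 7: place 39 kg, 2 kg left
truck 4: place 31 kg, 2 kg left
truck 5: place 27 kg, 9 kg left
truck 2: place 13 kg, 1 kg left
9 trucks × 100 kg = 900 kg; used 764 kg; unused 136 kg.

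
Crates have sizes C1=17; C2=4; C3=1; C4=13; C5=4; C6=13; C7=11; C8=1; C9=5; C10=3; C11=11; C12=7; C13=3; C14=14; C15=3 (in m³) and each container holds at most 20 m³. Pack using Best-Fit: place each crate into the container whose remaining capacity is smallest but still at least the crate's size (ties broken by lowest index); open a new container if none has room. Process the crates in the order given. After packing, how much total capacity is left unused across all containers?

C1 (17 m³) → container 1 (remaining 3 m³)
C2 (4 m³) → container 2 (remaining 16 m³)
C3 (1 m³) → container 1 (remaining 2 m³)
C4 (13 m³) → container 2 (remaining 3 m³)
C5 (4 m³) → container 3 (remaining 16 m³)
C6 (13 m³) → container 3 (remaining 3 m³)
C7 (11 m³) → container 4 (remaining 9 m³)
C8 (1 m³) → container 1 (remaining 1 m³)
C9 (5 m³) → container 4 (remaining 4 m³)
C10 (3 m³) → container 2 (remaining 0 m³)
C11 (11 m³) → container 5 (remaining 9 m³)
C12 (7 m³) → container 5 (remaining 2 m³)
C13 (3 m³) → container 3 (remaining 0 m³)
C14 (14 m³) → container 6 (remaining 6 m³)
C15 (3 m³) → container 4 (remaining 1 m³)
6 containers × 20 m³ = 120 m³; used 110 m³; unused 10 m³.

10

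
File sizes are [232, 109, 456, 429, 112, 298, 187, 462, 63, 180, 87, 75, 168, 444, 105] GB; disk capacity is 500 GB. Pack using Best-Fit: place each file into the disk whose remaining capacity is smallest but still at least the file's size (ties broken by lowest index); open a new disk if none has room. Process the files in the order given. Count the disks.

Put 232 GB in disk 1; 268 GB remain.
Put 109 GB in disk 1; 159 GB remain.
Put 456 GB in disk 2; 44 GB remain.
Put 429 GB in disk 3; 71 GB remain.
Put 112 GB in disk 1; 47 GB remain.
Put 298 GB in disk 4; 202 GB remain.
Put 187 GB in disk 4; 15 GB remain.
Put 462 GB in disk 5; 38 GB remain.
Put 63 GB in disk 3; 8 GB remain.
Put 180 GB in disk 6; 320 GB remain.
Put 87 GB in disk 6; 233 GB remain.
Put 75 GB in disk 6; 158 GB remain.
Put 168 GB in disk 7; 332 GB remain.
Put 444 GB in disk 8; 56 GB remain.
Put 105 GB in disk 6; 53 GB remain.

8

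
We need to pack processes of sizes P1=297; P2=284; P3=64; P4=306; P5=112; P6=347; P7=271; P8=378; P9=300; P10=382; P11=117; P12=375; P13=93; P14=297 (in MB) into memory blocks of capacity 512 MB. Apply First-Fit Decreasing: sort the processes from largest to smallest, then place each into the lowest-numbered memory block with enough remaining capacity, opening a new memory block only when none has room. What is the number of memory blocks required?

Sorted descending: 382, 378, 375, 347, 306, 300, 297, 297, 284, 271, 117, 112, 93, 64.
memory block 1: place 382 MB, 130 MB left
memory block 2: place 378 MB, 134 MB left
memory block 3: place 375 MB, 137 MB left
memory block 4: place 347 MB, 165 MB left
memory block 5: place 306 MB, 206 MB left
memory block 6: place 300 MB, 212 MB left
memory block 7: place 297 MB, 215 MB left
memory block 8: place 297 MB, 215 MB left
memory block 9: place 284 MB, 228 MB left
memory block 10: place 271 MB, 241 MB left
memory block 1: place 117 MB, 13 MB left
memory block 2: place 112 MB, 22 MB left
memory block 3: place 93 MB, 44 MB left
memory block 4: place 64 MB, 101 MB left
Final memory blocks: [382,117] [378,112] [375,93] [347,64] [306] [300] [297] [297] [284] [271].

10 memory blocks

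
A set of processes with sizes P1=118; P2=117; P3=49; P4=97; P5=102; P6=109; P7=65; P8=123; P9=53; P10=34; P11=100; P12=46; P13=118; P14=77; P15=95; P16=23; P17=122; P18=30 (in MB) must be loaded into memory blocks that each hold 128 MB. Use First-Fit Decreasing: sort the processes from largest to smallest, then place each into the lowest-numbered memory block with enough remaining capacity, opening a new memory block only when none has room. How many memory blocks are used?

13

Sorted descending: 123, 122, 118, 118, 117, 109, 102, 100, 97, 95, 77, 65, 53, 49, 46, 34, 30, 23.
123 MB → memory block 1 (remaining 5 MB)
122 MB → memory block 2 (remaining 6 MB)
118 MB → memory block 3 (remaining 10 MB)
118 MB → memory block 4 (remaining 10 MB)
117 MB → memory block 5 (remaining 11 MB)
109 MB → memory block 6 (remaining 19 MB)
102 MB → memory block 7 (remaining 26 MB)
100 MB → memory block 8 (remaining 28 MB)
97 MB → memory block 9 (remaining 31 MB)
95 MB → memory block 10 (remaining 33 MB)
77 MB → memory block 11 (remaining 51 MB)
65 MB → memory block 12 (remaining 63 MB)
53 MB → memory block 12 (remaining 10 MB)
49 MB → memory block 11 (remaining 2 MB)
46 MB → memory block 13 (remaining 82 MB)
34 MB → memory block 13 (remaining 48 MB)
30 MB → memory block 9 (remaining 1 MB)
23 MB → memory block 7 (remaining 3 MB)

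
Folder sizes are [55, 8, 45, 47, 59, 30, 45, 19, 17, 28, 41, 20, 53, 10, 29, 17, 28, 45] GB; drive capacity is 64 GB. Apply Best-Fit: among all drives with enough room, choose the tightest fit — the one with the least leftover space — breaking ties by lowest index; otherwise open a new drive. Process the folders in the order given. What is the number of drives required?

55 GB → drive 1 (remaining 9 GB)
8 GB → drive 1 (remaining 1 GB)
45 GB → drive 2 (remaining 19 GB)
47 GB → drive 3 (remaining 17 GB)
59 GB → drive 4 (remaining 5 GB)
30 GB → drive 5 (remaining 34 GB)
45 GB → drive 6 (remaining 19 GB)
19 GB → drive 2 (remaining 0 GB)
17 GB → drive 3 (remaining 0 GB)
28 GB → drive 5 (remaining 6 GB)
41 GB → drive 7 (remaining 23 GB)
20 GB → drive 7 (remaining 3 GB)
53 GB → drive 8 (remaining 11 GB)
10 GB → drive 8 (remaining 1 GB)
29 GB → drive 9 (remaining 35 GB)
17 GB → drive 6 (remaining 2 GB)
28 GB → drive 9 (remaining 7 GB)
45 GB → drive 10 (remaining 19 GB)

10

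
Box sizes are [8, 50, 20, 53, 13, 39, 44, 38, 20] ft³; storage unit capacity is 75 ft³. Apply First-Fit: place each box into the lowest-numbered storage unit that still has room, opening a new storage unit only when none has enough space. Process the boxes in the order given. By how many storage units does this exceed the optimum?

0

First-Fit: [8,50,13] [20,53] [39,20] [44] [38] → 5 storage units.
5 boxes exceed 37.5 ft³ (half the capacity), and no two of those can share a storage unit, so at least 5 storage units are needed.
So 5 is already optimal.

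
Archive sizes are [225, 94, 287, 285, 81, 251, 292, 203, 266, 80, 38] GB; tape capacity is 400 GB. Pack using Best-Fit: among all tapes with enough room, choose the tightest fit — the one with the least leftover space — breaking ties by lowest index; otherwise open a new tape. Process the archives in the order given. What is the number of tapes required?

7

Put 225 GB in tape 1; 175 GB remain.
Put 94 GB in tape 1; 81 GB remain.
Put 287 GB in tape 2; 113 GB remain.
Put 285 GB in tape 3; 115 GB remain.
Put 81 GB in tape 1; 0 GB remain.
Put 251 GB in tape 4; 149 GB remain.
Put 292 GB in tape 5; 108 GB remain.
Put 203 GB in tape 6; 197 GB remain.
Put 266 GB in tape 7; 134 GB remain.
Put 80 GB in tape 5; 28 GB remain.
Put 38 GB in tape 2; 75 GB remain.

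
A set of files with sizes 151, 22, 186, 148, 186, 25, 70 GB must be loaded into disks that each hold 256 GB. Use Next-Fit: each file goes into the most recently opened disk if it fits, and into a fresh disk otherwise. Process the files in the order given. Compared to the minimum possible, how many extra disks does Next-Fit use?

1

Next-Fit: [151,22] [186] [148] [186,25] [70] → 5 disks.
Total size 788 GB; any packing needs at least ⌈788/256⌉ = 4 disks.
An optimal packing achieves that bound: [186,70] [186,25,22] [151] [148] → 4 disks.
Excess: 5 − 4 = 1.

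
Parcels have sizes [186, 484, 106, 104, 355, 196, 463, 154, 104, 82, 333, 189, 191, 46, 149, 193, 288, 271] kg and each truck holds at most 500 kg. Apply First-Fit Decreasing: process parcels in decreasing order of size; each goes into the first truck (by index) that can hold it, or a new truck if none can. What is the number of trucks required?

Sorted descending: 484, 463, 355, 333, 288, 271, 196, 193, 191, 189, 186, 154, 149, 106, 104, 104, 82, 46.
484 kg → truck 1 (remaining 16 kg)
463 kg → truck 2 (remaining 37 kg)
355 kg → truck 3 (remaining 145 kg)
333 kg → truck 4 (remaining 167 kg)
288 kg → truck 5 (remaining 212 kg)
271 kg → truck 6 (remaining 229 kg)
196 kg → truck 5 (remaining 16 kg)
193 kg → truck 6 (remaining 36 kg)
191 kg → truck 7 (remaining 309 kg)
189 kg → truck 7 (remaining 120 kg)
186 kg → truck 8 (remaining 314 kg)
154 kg → truck 4 (remaining 13 kg)
149 kg → truck 8 (remaining 165 kg)
106 kg → truck 3 (remaining 39 kg)
104 kg → truck 7 (remaining 16 kg)
104 kg → truck 8 (remaining 61 kg)
82 kg → truck 9 (remaining 418 kg)
46 kg → truck 8 (remaining 15 kg)

9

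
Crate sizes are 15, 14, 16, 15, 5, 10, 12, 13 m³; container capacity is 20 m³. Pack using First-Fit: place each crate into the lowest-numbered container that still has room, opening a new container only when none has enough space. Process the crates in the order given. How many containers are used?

7

15 m³ → container 1 (remaining 5 m³)
14 m³ → container 2 (remaining 6 m³)
16 m³ → container 3 (remaining 4 m³)
15 m³ → container 4 (remaining 5 m³)
5 m³ → container 1 (remaining 0 m³)
10 m³ → container 5 (remaining 10 m³)
12 m³ → container 6 (remaining 8 m³)
13 m³ → container 7 (remaining 7 m³)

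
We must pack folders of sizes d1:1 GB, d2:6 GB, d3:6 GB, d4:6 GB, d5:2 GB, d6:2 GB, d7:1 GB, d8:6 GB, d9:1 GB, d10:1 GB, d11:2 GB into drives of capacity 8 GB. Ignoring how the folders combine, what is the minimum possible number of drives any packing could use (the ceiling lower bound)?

Total size = 1 + 6 + 6 + 6 + 2 + 2 + 1 + 6 + 1 + 1 + 2 = 34 GB.
⌈34 / 8⌉ = 5.

5 drives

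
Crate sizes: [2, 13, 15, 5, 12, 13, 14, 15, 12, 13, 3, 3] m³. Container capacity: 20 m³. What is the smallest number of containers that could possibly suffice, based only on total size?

6

Total size = 2 + 13 + 15 + 5 + 12 + 13 + 14 + 15 + 12 + 13 + 3 + 3 = 120 m³.
⌈120 / 20⌉ = 6.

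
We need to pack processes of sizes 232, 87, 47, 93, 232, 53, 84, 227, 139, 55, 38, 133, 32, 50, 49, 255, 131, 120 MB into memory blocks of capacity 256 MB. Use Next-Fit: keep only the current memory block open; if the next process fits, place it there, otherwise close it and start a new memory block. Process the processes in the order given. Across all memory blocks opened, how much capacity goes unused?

503

Put 232 MB in memory block 1; 24 MB remain.
Put 87 MB in memory block 2; 169 MB remain.
Put 47 MB in memory block 2; 122 MB remain.
Put 93 MB in memory block 2; 29 MB remain.
Put 232 MB in memory block 3; 24 MB remain.
Put 53 MB in memory block 4; 203 MB remain.
Put 84 MB in memory block 4; 119 MB remain.
Put 227 MB in memory block 5; 29 MB remain.
Put 139 MB in memory block 6; 117 MB remain.
Put 55 MB in memory block 6; 62 MB remain.
Put 38 MB in memory block 6; 24 MB remain.
Put 133 MB in memory block 7; 123 MB remain.
Put 32 MB in memory block 7; 91 MB remain.
Put 50 MB in memory block 7; 41 MB remain.
Put 49 MB in memory block 8; 207 MB remain.
Put 255 MB in memory block 9; 1 MB remain.
Put 131 MB in memory block 10; 125 MB remain.
Put 120 MB in memory block 10; 5 MB remain.
10 memory blocks × 256 MB = 2560 MB; used 2057 MB; unused 503 MB.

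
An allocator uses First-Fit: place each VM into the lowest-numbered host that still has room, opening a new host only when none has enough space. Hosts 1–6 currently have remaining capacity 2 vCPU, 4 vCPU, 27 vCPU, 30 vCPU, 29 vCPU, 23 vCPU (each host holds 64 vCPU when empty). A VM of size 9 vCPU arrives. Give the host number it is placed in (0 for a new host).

3

Hosts with room: host 3 (27 vCPU), host 4 (30 vCPU), host 5 (29 vCPU), host 6 (23 vCPU).
The first with room is host 3.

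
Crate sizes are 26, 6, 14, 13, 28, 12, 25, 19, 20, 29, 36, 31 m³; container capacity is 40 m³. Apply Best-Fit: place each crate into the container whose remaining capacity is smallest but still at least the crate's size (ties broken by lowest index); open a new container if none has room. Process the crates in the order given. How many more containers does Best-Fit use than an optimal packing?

1

Best-Fit: [26,6] [14,13] [28,12] [25] [19,20] [29] [36] [31] → 8 containers.
Total size 259 m³; any packing needs at least ⌈259/40⌉ = 7 containers.
An optimal packing achieves that bound: [36] [31,6] [29] [28,12] [26,14] [25,13] [20,19] → 7 containers.
Excess: 8 − 7 = 1.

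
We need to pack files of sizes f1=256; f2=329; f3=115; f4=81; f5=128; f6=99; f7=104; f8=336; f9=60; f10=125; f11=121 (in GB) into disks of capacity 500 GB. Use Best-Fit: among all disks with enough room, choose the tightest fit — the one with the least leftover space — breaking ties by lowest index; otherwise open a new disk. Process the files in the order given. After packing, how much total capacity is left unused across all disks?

disk 1: place f1 (256 GB), 244 GB left
disk 2: place f2 (329 GB), 171 GB left
disk 2: place f3 (115 GB), 56 GB left
disk 1: place f4 (81 GB), 163 GB left
disk 1: place f5 (128 GB), 35 GB left
disk 3: place f6 (99 GB), 401 GB left
disk 3: place f7 (104 GB), 297 GB left
disk 4: place f8 (336 GB), 164 GB left
disk 4: place f9 (60 GB), 104 GB left
disk 3: place f10 (125 GB), 172 GB left
disk 3: place f11 (121 GB), 51 GB left
4 disks × 500 GB = 2000 GB; used 1754 GB; unused 246 GB.

246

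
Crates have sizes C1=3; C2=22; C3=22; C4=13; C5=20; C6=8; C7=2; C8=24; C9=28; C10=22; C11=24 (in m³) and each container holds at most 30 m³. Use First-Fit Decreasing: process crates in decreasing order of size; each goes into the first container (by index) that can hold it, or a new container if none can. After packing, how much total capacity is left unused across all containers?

Sorted descending: 28, 24, 24, 22, 22, 22, 20, 13, 8, 3, 2.
container 1: place 28 m³, 2 m³ left
container 2: place 24 m³, 6 m³ left
container 3: place 24 m³, 6 m³ left
container 4: place 22 m³, 8 m³ left
container 5: place 22 m³, 8 m³ left
container 6: place 22 m³, 8 m³ left
container 7: place 20 m³, 10 m³ left
container 8: place 13 m³, 17 m³ left
container 4: place 8 m³, 0 m³ left
container 2: place 3 m³, 3 m³ left
container 1: place 2 m³, 0 m³ left
8 containers × 30 m³ = 240 m³; used 188 m³; unused 52 m³.

52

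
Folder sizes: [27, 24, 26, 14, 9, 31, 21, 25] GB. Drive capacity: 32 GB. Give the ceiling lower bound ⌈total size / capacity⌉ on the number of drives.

Total size = 27 + 24 + 26 + 14 + 9 + 31 + 21 + 25 = 177 GB.
⌈177 / 32⌉ = 6.

6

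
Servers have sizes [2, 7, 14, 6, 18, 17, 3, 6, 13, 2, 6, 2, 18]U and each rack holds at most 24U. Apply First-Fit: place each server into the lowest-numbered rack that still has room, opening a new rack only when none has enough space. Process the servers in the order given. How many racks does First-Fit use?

Put 2U in rack 1; 22U remain.
Put 7U in rack 1; 15U remain.
Put 14U in rack 1; 1U remain.
Put 6U in rack 2; 18U remain.
Put 18U in rack 2; 0U remain.
Put 17U in rack 3; 7U remain.
Put 3U in rack 3; 4U remain.
Put 6U in rack 4; 18U remain.
Put 13U in rack 4; 5U remain.
Put 2U in rack 3; 2U remain.
Put 6U in rack 5; 18U remain.
Put 2U in rack 3; 0U remain.
Put 18U in rack 5; 0U remain.
Final racks: [2,7,14] [6,18] [17,3,2,2] [6,13] [6,18].

5 racks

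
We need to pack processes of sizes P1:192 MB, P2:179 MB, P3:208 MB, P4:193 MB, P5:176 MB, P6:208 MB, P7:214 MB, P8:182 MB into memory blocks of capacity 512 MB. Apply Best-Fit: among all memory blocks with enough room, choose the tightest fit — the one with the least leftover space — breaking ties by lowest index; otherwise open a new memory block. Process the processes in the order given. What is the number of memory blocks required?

memory block 1: place P1 (192 MB), 320 MB left
memory block 1: place P2 (179 MB), 141 MB left
memory block 2: place P3 (208 MB), 304 MB left
memory block 2: place P4 (193 MB), 111 MB left
memory block 3: place P5 (176 MB), 336 MB left
memory block 3: place P6 (208 MB), 128 MB left
memory block 4: place P7 (214 MB), 298 MB left
memory block 4: place P8 (182 MB), 116 MB left

4 memory blocks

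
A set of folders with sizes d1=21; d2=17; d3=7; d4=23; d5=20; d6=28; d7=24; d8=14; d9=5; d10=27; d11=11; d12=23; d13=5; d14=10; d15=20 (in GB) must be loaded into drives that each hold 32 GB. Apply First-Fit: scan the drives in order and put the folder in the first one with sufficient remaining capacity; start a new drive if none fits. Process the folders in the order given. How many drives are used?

drive 1: place d1 (21 GB), 11 GB left
drive 2: place d2 (17 GB), 15 GB left
drive 1: place d3 (7 GB), 4 GB left
drive 3: place d4 (23 GB), 9 GB left
drive 4: place d5 (20 GB), 12 GB left
drive 5: place d6 (28 GB), 4 GB left
drive 6: place d7 (24 GB), 8 GB left
drive 2: place d8 (14 GB), 1 GB left
drive 3: place d9 (5 GB), 4 GB left
drive 7: place d10 (27 GB), 5 GB left
drive 4: place d11 (11 GB), 1 GB left
drive 8: place d12 (23 GB), 9 GB left
drive 6: place d13 (5 GB), 3 GB left
drive 9: place d14 (10 GB), 22 GB left
drive 9: place d15 (20 GB), 2 GB left
Final drives: [21,7] [17,14] [23,5] [20,11] [28] [24,5] [27] [23] [10,20].

9 drives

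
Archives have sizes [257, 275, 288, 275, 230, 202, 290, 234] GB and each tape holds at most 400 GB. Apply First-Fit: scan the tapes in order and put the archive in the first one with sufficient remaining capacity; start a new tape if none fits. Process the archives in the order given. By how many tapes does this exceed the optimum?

0

First-Fit: [257] [275] [288] [275] [230] [202] [290] [234] → 8 tapes.
8 archives exceed 200 GB (half the capacity), and no two of those can share a tape, so at least 8 tapes are needed.
So 8 is already optimal.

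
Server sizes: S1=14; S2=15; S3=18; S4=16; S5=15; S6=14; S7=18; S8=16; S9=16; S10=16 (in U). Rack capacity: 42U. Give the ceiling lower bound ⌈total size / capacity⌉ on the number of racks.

Total size = 14 + 15 + 18 + 16 + 15 + 14 + 18 + 16 + 16 + 16 = 158U.
⌈158 / 42⌉ = 4.

4 racks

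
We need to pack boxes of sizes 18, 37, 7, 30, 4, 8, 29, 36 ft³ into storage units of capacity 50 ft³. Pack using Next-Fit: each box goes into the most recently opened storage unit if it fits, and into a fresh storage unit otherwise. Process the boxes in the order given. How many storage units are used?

5

storage unit 1: place 18 ft³, 32 ft³ left
storage unit 2: place 37 ft³, 13 ft³ left
storage unit 2: place 7 ft³, 6 ft³ left
storage unit 3: place 30 ft³, 20 ft³ left
storage unit 3: place 4 ft³, 16 ft³ left
storage unit 3: place 8 ft³, 8 ft³ left
storage unit 4: place 29 ft³, 21 ft³ left
storage unit 5: place 36 ft³, 14 ft³ left
Final storage units: [18] [37,7] [30,4,8] [29] [36].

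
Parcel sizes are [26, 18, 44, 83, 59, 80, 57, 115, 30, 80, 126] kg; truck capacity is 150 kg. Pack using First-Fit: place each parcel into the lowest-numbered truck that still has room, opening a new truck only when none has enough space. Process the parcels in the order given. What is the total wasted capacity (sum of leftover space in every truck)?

26 kg → truck 1 (remaining 124 kg)
18 kg → truck 1 (remaining 106 kg)
44 kg → truck 1 (remaining 62 kg)
83 kg → truck 2 (remaining 67 kg)
59 kg → truck 1 (remaining 3 kg)
80 kg → truck 3 (remaining 70 kg)
57 kg → truck 2 (remaining 10 kg)
115 kg → truck 4 (remaining 35 kg)
30 kg → truck 3 (remaining 40 kg)
80 kg → truck 5 (remaining 70 kg)
126 kg → truck 6 (remaining 24 kg)
6 trucks × 150 kg = 900 kg; used 718 kg; unused 182 kg.

182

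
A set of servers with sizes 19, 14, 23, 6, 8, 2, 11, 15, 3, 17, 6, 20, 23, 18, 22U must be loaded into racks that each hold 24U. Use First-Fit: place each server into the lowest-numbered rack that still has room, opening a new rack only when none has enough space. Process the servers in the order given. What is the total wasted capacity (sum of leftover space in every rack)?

19U → rack 1 (remaining 5U)
14U → rack 2 (remaining 10U)
23U → rack 3 (remaining 1U)
6U → rack 2 (remaining 4U)
8U → rack 4 (remaining 16U)
2U → rack 1 (remaining 3U)
11U → rack 4 (remaining 5U)
15U → rack 5 (remaining 9U)
3U → rack 1 (remaining 0U)
17U → rack 6 (remaining 7U)
6U → rack 5 (remaining 3U)
20U → rack 7 (remaining 4U)
23U → rack 8 (remaining 1U)
18U → rack 9 (remaining 6U)
22U → rack 10 (remaining 2U)
10 racks × 24U = 240U; used 207U; unused 33U.

33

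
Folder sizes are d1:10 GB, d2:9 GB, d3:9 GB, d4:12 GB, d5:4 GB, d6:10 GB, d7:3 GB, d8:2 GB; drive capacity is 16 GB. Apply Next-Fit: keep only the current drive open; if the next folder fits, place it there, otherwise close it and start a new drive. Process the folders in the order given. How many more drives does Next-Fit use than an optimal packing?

0

Next-Fit: [10] [9] [9] [12,4] [10,3,2] → 5 drives.
5 folders exceed 8 GB (half the capacity), and no two of those can share a drive, so at least 5 drives are needed.
So 5 is already optimal.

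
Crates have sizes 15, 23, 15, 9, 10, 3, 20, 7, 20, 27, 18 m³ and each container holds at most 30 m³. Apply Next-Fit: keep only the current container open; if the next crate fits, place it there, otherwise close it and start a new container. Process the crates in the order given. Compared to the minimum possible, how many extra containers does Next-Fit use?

2

Next-Fit: [15] [23] [15,9] [10,3] [20,7] [20] [27] [18] → 8 containers.
Total size 167 m³; any packing needs at least ⌈167/30⌉ = 6 containers.
An optimal packing achieves that bound: [27,3] [23,7] [20,10] [20,9] [18] [15,15] → 6 containers.
Excess: 8 − 6 = 2.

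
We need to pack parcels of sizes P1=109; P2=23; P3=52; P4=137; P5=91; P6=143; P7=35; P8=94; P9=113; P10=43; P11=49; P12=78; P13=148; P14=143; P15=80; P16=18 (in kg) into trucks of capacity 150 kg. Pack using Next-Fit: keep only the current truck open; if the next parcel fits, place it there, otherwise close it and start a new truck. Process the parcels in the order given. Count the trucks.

P1 (109 kg) → truck 1 (remaining 41 kg)
P2 (23 kg) → truck 1 (remaining 18 kg)
P3 (52 kg) → truck 2 (remaining 98 kg)
P4 (137 kg) → truck 3 (remaining 13 kg)
P5 (91 kg) → truck 4 (remaining 59 kg)
P6 (143 kg) → truck 5 (remaining 7 kg)
P7 (35 kg) → truck 6 (remaining 115 kg)
P8 (94 kg) → truck 6 (remaining 21 kg)
P9 (113 kg) → truck 7 (remaining 37 kg)
P10 (43 kg) → truck 8 (remaining 107 kg)
P11 (49 kg) → truck 8 (remaining 58 kg)
P12 (78 kg) → truck 9 (remaining 72 kg)
P13 (148 kg) → truck 10 (remaining 2 kg)
P14 (143 kg) → truck 11 (remaining 7 kg)
P15 (80 kg) → truck 12 (remaining 70 kg)
P16 (18 kg) → truck 12 (remaining 52 kg)
Final trucks: [109,23] [52] [137] [91] [143] [35,94] [113] [43,49] [78] [148] [143] [80,18].

12 trucks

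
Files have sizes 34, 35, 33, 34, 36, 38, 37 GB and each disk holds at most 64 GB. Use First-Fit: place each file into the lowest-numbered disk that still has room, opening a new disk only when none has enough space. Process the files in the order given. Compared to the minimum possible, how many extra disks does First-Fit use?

0

First-Fit: [34] [35] [33] [34] [36] [38] [37] → 7 disks.
7 files exceed 32 GB (half the capacity), and no two of those can share a disk, so at least 7 disks are needed.
So 7 is already optimal.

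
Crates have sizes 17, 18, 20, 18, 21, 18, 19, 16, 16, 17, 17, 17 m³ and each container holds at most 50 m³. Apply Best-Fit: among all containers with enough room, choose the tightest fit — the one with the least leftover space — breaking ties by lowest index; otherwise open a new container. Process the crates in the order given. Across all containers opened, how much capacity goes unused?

Put 17 m³ in container 1; 33 m³ remain.
Put 18 m³ in container 1; 15 m³ remain.
Put 20 m³ in container 2; 30 m³ remain.
Put 18 m³ in container 2; 12 m³ remain.
Put 21 m³ in container 3; 29 m³ remain.
Put 18 m³ in container 3; 11 m³ remain.
Put 19 m³ in container 4; 31 m³ remain.
Put 16 m³ in container 4; 15 m³ remain.
Put 16 m³ in container 5; 34 m³ remain.
Put 17 m³ in container 5; 17 m³ remain.
Put 17 m³ in container 5; 0 m³ remain.
Put 17 m³ in container 6; 33 m³ remain.
6 containers × 50 m³ = 300 m³; used 214 m³; unused 86 m³.

86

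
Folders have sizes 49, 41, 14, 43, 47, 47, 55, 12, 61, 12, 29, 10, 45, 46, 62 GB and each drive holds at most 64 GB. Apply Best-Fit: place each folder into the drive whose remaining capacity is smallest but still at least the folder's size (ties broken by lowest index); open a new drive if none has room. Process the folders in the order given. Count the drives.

11

49 GB → drive 1 (remaining 15 GB)
41 GB → drive 2 (remaining 23 GB)
14 GB → drive 1 (remaining 1 GB)
43 GB → drive 3 (remaining 21 GB)
47 GB → drive 4 (remaining 17 GB)
47 GB → drive 5 (remaining 17 GB)
55 GB → drive 6 (remaining 9 GB)
12 GB → drive 4 (remaining 5 GB)
61 GB → drive 7 (remaining 3 GB)
12 GB → drive 5 (remaining 5 GB)
29 GB → drive 8 (remaining 35 GB)
10 GB → drive 3 (remaining 11 GB)
45 GB → drive 9 (remaining 19 GB)
46 GB → drive 10 (remaining 18 GB)
62 GB → drive 11 (remaining 2 GB)
Final drives: [49,14] [41] [43,10] [47,12] [47,12] [55] [61] [29] [45] [46] [62].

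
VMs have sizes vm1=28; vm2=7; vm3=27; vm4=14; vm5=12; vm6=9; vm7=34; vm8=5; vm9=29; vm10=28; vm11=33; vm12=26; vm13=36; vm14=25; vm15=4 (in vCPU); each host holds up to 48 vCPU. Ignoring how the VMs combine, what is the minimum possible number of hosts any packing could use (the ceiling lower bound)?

7

Total size = 28 + 7 + 27 + 14 + 12 + 9 + 34 + 5 + 29 + 28 + 33 + 26 + 36 + 25 + 4 = 317 vCPU.
⌈317 / 48⌉ = 7.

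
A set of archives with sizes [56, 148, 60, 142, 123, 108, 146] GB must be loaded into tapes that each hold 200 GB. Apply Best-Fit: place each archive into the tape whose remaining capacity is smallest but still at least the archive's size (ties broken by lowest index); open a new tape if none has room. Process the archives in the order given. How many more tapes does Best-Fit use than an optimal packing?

1

Best-Fit: [56,60] [148] [142] [123] [108] [146] → 6 tapes.
5 archives exceed 100 GB (half the capacity), and no two of those can share a tape, so at least 5 tapes are needed.
An optimal packing achieves that bound: [148] [146] [142,56] [123,60] [108] → 5 tapes.
Excess: 6 − 5 = 1.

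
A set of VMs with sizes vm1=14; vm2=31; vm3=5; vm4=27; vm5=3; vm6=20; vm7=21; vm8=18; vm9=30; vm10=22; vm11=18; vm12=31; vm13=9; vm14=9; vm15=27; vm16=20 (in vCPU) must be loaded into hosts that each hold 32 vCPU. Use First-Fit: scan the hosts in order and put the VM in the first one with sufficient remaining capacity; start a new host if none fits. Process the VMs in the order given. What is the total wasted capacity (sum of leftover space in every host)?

79

host 1: place vm1 (14 vCPU), 18 vCPU left
host 2: place vm2 (31 vCPU), 1 vCPU left
host 1: place vm3 (5 vCPU), 13 vCPU left
host 3: place vm4 (27 vCPU), 5 vCPU left
host 1: place vm5 (3 vCPU), 10 vCPU left
host 4: place vm6 (20 vCPU), 12 vCPU left
host 5: place vm7 (21 vCPU), 11 vCPU left
host 6: place vm8 (18 vCPU), 14 vCPU left
host 7: place vm9 (30 vCPU), 2 vCPU left
host 8: place vm10 (22 vCPU), 10 vCPU left
host 9: place vm11 (18 vCPU), 14 vCPU left
host 10: place vm12 (31 vCPU), 1 vCPU left
host 1: place vm13 (9 vCPU), 1 vCPU left
host 4: place vm14 (9 vCPU), 3 vCPU left
host 11: place vm15 (27 vCPU), 5 vCPU left
host 12: place vm16 (20 vCPU), 12 vCPU left
12 hosts × 32 vCPU = 384 vCPU; used 305 vCPU; unused 79 vCPU.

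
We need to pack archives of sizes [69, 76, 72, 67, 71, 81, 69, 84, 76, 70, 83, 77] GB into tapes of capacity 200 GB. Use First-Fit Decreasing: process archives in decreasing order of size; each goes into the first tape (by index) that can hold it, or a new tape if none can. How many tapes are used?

6 tapes

Sorted descending: 84, 83, 81, 77, 76, 76, 72, 71, 70, 69, 69, 67.
84 GB → tape 1 (remaining 116 GB)
83 GB → tape 1 (remaining 33 GB)
81 GB → tape 2 (remaining 119 GB)
77 GB → tape 2 (remaining 42 GB)
76 GB → tape 3 (remaining 124 GB)
76 GB → tape 3 (remaining 48 GB)
72 GB → tape 4 (remaining 128 GB)
71 GB → tape 4 (remaining 57 GB)
70 GB → tape 5 (remaining 130 GB)
69 GB → tape 5 (remaining 61 GB)
69 GB → tape 6 (remaining 131 GB)
67 GB → tape 6 (remaining 64 GB)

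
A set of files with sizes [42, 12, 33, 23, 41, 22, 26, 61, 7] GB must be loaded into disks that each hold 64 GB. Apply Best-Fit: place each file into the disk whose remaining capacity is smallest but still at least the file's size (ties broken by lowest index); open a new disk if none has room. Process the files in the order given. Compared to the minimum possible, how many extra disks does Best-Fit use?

Best-Fit: [42,12] [33,23,7] [41,22] [26] [61] → 5 disks.
Total size 267 GB; any packing needs at least ⌈267/64⌉ = 5 disks.
So 5 is already optimal.

0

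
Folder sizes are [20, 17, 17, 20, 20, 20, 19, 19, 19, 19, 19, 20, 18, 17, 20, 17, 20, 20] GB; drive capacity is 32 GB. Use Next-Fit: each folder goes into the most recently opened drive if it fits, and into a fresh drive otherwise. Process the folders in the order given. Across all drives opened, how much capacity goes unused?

235

20 GB → drive 1 (remaining 12 GB)
17 GB → drive 2 (remaining 15 GB)
17 GB → drive 3 (remaining 15 GB)
20 GB → drive 4 (remaining 12 GB)
20 GB → drive 5 (remaining 12 GB)
20 GB → drive 6 (remaining 12 GB)
19 GB → drive 7 (remaining 13 GB)
19 GB → drive 8 (remaining 13 GB)
19 GB → drive 9 (remaining 13 GB)
19 GB → drive 10 (remaining 13 GB)
19 GB → drive 11 (remaining 13 GB)
20 GB → drive 12 (remaining 12 GB)
18 GB → drive 13 (remaining 14 GB)
17 GB → drive 14 (remaining 15 GB)
20 GB → drive 15 (remaining 12 GB)
17 GB → drive 16 (remaining 15 GB)
20 GB → drive 17 (remaining 12 GB)
20 GB → drive 18 (remaining 12 GB)
18 drives × 32 GB = 576 GB; used 341 GB; unused 235 GB.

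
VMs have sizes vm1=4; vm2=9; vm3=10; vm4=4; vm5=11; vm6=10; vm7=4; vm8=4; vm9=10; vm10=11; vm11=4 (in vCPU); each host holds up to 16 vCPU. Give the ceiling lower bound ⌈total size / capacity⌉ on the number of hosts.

Total size = 4 + 9 + 10 + 4 + 11 + 10 + 4 + 4 + 10 + 11 + 4 = 81 vCPU.
⌈81 / 16⌉ = 6.

6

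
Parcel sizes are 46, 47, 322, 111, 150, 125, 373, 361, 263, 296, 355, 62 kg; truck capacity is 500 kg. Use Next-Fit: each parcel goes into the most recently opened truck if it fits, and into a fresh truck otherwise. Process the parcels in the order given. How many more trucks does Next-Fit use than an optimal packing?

1

Next-Fit: [46,47,322] [111,150,125] [373] [361] [263] [296] [355,62] → 7 trucks.
Total size 2511 kg; any packing needs at least ⌈2511/500⌉ = 6 trucks.
An optimal packing achieves that bound: [373,125] [361,111] [355,62,47] [322,150] [296,46] [263] → 6 trucks.
Excess: 7 − 6 = 1.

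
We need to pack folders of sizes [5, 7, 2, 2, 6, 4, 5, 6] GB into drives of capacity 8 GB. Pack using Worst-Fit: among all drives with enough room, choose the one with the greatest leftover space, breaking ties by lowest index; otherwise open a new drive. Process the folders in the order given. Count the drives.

6

drive 1: place 5 GB, 3 GB left
drive 2: place 7 GB, 1 GB left
drive 1: place 2 GB, 1 GB left
drive 3: place 2 GB, 6 GB left
drive 3: place 6 GB, 0 GB left
drive 4: place 4 GB, 4 GB left
drive 5: place 5 GB, 3 GB left
drive 6: place 6 GB, 2 GB left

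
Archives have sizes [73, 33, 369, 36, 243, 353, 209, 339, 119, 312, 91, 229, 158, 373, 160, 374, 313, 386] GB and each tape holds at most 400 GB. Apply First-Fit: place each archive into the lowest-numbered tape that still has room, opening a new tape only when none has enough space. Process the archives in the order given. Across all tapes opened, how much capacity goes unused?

630

tape 1: place 73 GB, 327 GB left
tape 1: place 33 GB, 294 GB left
tape 2: place 369 GB, 31 GB left
tape 1: place 36 GB, 258 GB left
tape 1: place 243 GB, 15 GB left
tape 3: place 353 GB, 47 GB left
tape 4: place 209 GB, 191 GB left
tape 5: place 339 GB, 61 GB left
tape 4: place 119 GB, 72 GB left
tape 6: place 312 GB, 88 GB left
tape 7: place 91 GB, 309 GB left
tape 7: place 229 GB, 80 GB left
tape 8: place 158 GB, 242 GB left
tape 9: place 373 GB, 27 GB left
tape 8: place 160 GB, 82 GB left
tape 10: place 374 GB, 26 GB left
tape 11: place 313 GB, 87 GB left
tape 12: place 386 GB, 14 GB left
12 tapes × 400 GB = 4800 GB; used 4170 GB; unused 630 GB.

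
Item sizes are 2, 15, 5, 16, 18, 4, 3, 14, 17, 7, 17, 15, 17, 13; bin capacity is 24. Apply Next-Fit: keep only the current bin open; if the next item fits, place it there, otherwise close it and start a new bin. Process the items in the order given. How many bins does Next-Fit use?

Put 2 in bin 1; 22 remain.
Put 15 in bin 1; 7 remain.
Put 5 in bin 1; 2 remain.
Put 16 in bin 2; 8 remain.
Put 18 in bin 3; 6 remain.
Put 4 in bin 3; 2 remain.
Put 3 in bin 4; 21 remain.
Put 14 in bin 4; 7 remain.
Put 17 in bin 5; 7 remain.
Put 7 in bin 5; 0 remain.
Put 17 in bin 6; 7 remain.
Put 15 in bin 7; 9 remain.
Put 17 in bin 8; 7 remain.
Put 13 in bin 9; 11 remain.
Final bins: [2,15,5] [16] [18,4] [3,14] [17,7] [17] [15] [17] [13].

9 bins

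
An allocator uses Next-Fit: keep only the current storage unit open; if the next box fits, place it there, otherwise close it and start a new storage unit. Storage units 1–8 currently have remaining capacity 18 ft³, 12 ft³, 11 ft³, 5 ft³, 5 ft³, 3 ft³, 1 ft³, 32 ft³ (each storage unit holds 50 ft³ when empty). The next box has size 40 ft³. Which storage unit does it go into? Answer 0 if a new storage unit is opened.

Next-Fit only looks at storage unit 8, which has 32 ft³ free.
40 ft³ does not fit, so a new storage unit is opened.

0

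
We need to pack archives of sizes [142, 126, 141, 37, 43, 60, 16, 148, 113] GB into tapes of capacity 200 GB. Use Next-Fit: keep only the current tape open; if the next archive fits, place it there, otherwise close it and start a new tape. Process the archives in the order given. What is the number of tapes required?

6 tapes

Put 142 GB in tape 1; 58 GB remain.
Put 126 GB in tape 2; 74 GB remain.
Put 141 GB in tape 3; 59 GB remain.
Put 37 GB in tape 3; 22 GB remain.
Put 43 GB in tape 4; 157 GB remain.
Put 60 GB in tape 4; 97 GB remain.
Put 16 GB in tape 4; 81 GB remain.
Put 148 GB in tape 5; 52 GB remain.
Put 113 GB in tape 6; 87 GB remain.
Final tapes: [142] [126] [141,37] [43,60,16] [148] [113].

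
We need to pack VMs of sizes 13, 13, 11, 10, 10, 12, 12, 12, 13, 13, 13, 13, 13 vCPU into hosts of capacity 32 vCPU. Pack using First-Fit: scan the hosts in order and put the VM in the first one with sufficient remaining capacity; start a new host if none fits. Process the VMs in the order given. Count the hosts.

13 vCPU → host 1 (remaining 19 vCPU)
13 vCPU → host 1 (remaining 6 vCPU)
11 vCPU → host 2 (remaining 21 vCPU)
10 vCPU → host 2 (remaining 11 vCPU)
10 vCPU → host 2 (remaining 1 vCPU)
12 vCPU → host 3 (remaining 20 vCPU)
12 vCPU → host 3 (remaining 8 vCPU)
12 vCPU → host 4 (remaining 20 vCPU)
13 vCPU → host 4 (remaining 7 vCPU)
13 vCPU → host 5 (remaining 19 vCPU)
13 vCPU → host 5 (remaining 6 vCPU)
13 vCPU → host 6 (remaining 19 vCPU)
13 vCPU → host 6 (remaining 6 vCPU)

6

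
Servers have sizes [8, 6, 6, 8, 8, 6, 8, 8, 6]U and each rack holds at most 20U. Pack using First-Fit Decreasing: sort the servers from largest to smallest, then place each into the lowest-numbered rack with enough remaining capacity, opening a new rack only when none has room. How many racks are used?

Sorted descending: 8, 8, 8, 8, 8, 6, 6, 6, 6.
Put 8U in rack 1; 12U remain.
Put 8U in rack 1; 4U remain.
Put 8U in rack 2; 12U remain.
Put 8U in rack 2; 4U remain.
Put 8U in rack 3; 12U remain.
Put 6U in rack 3; 6U remain.
Put 6U in rack 3; 0U remain.
Put 6U in rack 4; 14U remain.
Put 6U in rack 4; 8U remain.
Final racks: [8,8] [8,8] [8,6,6] [6,6].

4 racks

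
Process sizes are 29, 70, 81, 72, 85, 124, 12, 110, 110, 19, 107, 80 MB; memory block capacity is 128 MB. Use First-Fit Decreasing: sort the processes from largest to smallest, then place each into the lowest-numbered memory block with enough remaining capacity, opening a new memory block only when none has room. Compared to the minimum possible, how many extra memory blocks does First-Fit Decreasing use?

0

First-Fit Decreasing: [124] [110,12] [110] [107,19] [85,29] [81] [80] [72] [70] → 9 memory blocks.
9 processes exceed 64 MB (half the capacity), and no two of those can share a memory block, so at least 9 memory blocks are needed.
So 9 is already optimal.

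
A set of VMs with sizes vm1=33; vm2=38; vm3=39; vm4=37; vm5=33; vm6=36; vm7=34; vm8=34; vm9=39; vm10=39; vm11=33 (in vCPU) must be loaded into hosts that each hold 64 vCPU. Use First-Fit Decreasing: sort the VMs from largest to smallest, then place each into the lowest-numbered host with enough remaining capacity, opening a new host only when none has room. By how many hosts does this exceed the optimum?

0

First-Fit Decreasing: [39] [39] [39] [38] [37] [36] [34] [34] [33] [33] [33] → 11 hosts.
11 VMs exceed 32 vCPU (half the capacity), and no two of those can share a host, so at least 11 hosts are needed.
So 11 is already optimal.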